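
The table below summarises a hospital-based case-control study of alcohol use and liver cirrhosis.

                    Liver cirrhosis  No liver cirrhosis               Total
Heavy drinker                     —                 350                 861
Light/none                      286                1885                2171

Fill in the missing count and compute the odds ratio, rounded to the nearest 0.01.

The missing cell is in the exposed row: 861 − 350 = 511.
So a = 511, b = 350, c = 286, d = 1885.
OR = (a·d)/(b·c) = (511 × 1885) / (350 × 286) = 963235 / 100100 = 9.62273

9.62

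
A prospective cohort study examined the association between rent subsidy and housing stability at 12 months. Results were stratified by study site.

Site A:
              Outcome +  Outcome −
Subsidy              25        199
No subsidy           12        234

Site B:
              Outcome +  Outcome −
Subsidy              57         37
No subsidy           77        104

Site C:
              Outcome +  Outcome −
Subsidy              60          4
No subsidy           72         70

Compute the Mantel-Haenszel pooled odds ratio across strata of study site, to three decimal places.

OR_MH = Σ(aᵢdᵢ/nᵢ) / Σ(bᵢcᵢ/nᵢ), where nᵢ is the stratum total.
Stratum 1 (Site A): n = 470; a·d/n = 25·234/470 = 12.4468; b·c/n = 199·12/470 = 5.0809
Stratum 2 (Site B): n = 275; a·d/n = 57·104/275 = 21.5564; b·c/n = 37·77/275 = 10.3600
Stratum 3 (Site C): n = 206; a·d/n = 60·70/206 = 20.3883; b·c/n = 4·72/206 = 1.3981
OR_MH = (12.4468 + 21.5564 + 20.3883) / (5.0809 + 10.3600 + 1.3981) = 54.3915 / 16.8389 = 3.23011

3.230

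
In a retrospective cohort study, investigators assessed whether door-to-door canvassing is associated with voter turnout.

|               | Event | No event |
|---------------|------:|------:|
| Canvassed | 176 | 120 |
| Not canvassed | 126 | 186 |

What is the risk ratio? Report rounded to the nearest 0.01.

1.47

Cells: a = 176, b = 120, c = 126, d = 186.
Risk in exposed = 176/296 = 0.59459; risk in unexposed = 126/312 = 0.40385.
RR = 0.59459 / 0.40385 = 1.47233
The risk among the exposed is 1.47 times that among the unexposed.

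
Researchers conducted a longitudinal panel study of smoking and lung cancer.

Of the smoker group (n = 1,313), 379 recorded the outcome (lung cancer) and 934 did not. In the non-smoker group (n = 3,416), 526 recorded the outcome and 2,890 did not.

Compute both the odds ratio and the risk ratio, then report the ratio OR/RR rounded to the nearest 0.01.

From the description: a = 379, b = 934, c = 526, d = 2890.
OR = (379·2890)/(934·526) = 1095310/491284 = 2.22948
Risk in exposed = 379/1313 = 0.28865; risk in unexposed = 526/3416 = 0.15398; RR = 1.87459
OR/RR = 2.22948 / 1.87459 = 1.18932
The outcome is not rare, so the OR lies further from 1 than the RR.

1.19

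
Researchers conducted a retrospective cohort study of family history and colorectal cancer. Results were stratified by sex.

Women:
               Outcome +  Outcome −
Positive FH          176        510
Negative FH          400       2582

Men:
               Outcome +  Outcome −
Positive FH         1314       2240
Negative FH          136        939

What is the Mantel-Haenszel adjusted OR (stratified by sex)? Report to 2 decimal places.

3.22

OR_MH = Σ(aᵢdᵢ/nᵢ) / Σ(bᵢcᵢ/nᵢ), where nᵢ is the stratum total.
Stratum 1 (Women): n = 3668; a·d/n = 176·2582/3668 = 123.8909; b·c/n = 510·400/3668 = 55.6161
Stratum 2 (Men): n = 4629; a·d/n = 1314·939/4629 = 266.5470; b·c/n = 2240·136/4629 = 65.8112
OR_MH = (123.8909 + 266.5470) / (55.6161 + 65.8112) = 390.4379 / 121.4273 = 3.21540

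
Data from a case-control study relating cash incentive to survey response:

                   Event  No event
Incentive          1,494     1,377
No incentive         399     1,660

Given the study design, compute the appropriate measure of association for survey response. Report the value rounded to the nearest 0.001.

Cells: a = 1494, b = 1377, c = 399, d = 1660.
This is a case-control study: participants were sampled on outcome status, so risks in the source population cannot be estimated directly — relative risk is not valid here. The odds ratio is the appropriate measure.
OR = (a·d)/(b·c) = (1494 × 1660) / (1377 × 399) = 2480040 / 549423 = 4.51390

4.514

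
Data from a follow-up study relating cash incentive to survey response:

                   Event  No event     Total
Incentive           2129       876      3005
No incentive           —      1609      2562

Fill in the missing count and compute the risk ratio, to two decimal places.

1.90

The missing cell is in the unexposed row: 2562 − 1609 = 953.
So a = 2129, b = 876, c = 953, d = 1609.
RR = [a/(a+b)] / [c/(c+d)] = (2129/3005) / (953/2562) = 0.70849/0.37198 = 1.90466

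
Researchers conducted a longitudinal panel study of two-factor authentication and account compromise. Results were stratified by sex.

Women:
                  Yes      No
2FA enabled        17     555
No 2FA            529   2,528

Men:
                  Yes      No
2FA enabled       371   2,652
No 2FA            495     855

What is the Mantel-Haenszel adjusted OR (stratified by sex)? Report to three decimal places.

0.221

OR_MH = Σ(aᵢdᵢ/nᵢ) / Σ(bᵢcᵢ/nᵢ), where nᵢ is the stratum total.
Stratum 1 (Women): n = 3629; a·d/n = 17·2528/3629 = 11.8424; b·c/n = 555·529/3629 = 80.9025
Stratum 2 (Men): n = 4373; a·d/n = 371·855/4373 = 72.5372; b·c/n = 2652·495/4373 = 300.1921
OR_MH = (11.8424 + 72.5372) / (80.9025 + 300.1921) = 84.3795 / 381.0945 = 0.22141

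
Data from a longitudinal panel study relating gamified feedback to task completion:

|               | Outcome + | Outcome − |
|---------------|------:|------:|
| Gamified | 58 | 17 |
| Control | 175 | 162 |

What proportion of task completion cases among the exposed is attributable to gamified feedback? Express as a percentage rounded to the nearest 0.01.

Cells: a = 58, b = 17, c = 175, d = 162.
Risk in exposed = 58/75 = 0.77333; risk in unexposed = 175/337 = 0.51929.
RR = 0.77333/0.51929 = 1.48922
AR% = (RR − 1)/RR × 100 = (1.48922 − 1)/1.48922 × 100 = 32.8507%

32.85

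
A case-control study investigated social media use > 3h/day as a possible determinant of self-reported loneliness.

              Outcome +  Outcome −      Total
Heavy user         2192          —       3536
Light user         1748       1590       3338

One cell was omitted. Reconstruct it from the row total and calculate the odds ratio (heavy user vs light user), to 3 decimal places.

1.484

The missing cell is in the exposed row: 3536 − 2192 = 1344.
So a = 2192, b = 1344, c = 1748, d = 1590.
OR = (a·d)/(b·c) = (2192 × 1590) / (1344 × 1748) = 3485280 / 2349312 = 1.48353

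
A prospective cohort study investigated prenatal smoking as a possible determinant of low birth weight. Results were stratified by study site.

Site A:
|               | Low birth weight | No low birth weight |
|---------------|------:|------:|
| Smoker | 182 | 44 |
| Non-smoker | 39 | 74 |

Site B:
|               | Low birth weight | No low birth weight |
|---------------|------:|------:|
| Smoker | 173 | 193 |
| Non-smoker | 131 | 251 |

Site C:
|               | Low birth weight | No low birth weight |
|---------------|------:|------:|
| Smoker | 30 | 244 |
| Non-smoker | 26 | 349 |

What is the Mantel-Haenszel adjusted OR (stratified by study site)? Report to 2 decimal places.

2.34

OR_MH = Σ(aᵢdᵢ/nᵢ) / Σ(bᵢcᵢ/nᵢ), where nᵢ is the stratum total.
Stratum 1 (Site A): n = 339; a·d/n = 182·74/339 = 39.7286; b·c/n = 44·39/339 = 5.0619
Stratum 2 (Site B): n = 748; a·d/n = 173·251/748 = 58.0521; b·c/n = 193·131/748 = 33.8008
Stratum 3 (Site C): n = 649; a·d/n = 30·349/649 = 16.1325; b·c/n = 244·26/649 = 9.7750
OR_MH = (39.7286 + 58.0521 + 16.1325) / (5.0619 + 33.8008 + 9.7750) = 113.9133 / 48.6378 = 2.34207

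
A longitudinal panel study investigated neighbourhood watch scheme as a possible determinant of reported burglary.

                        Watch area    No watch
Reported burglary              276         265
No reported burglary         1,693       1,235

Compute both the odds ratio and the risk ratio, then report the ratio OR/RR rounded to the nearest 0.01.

Reading the table with exposure as columns: a = 276 (Watch area, case), b = 1693 (Watch area, non-case), c = 265 (No watch, case), d = 1235.
OR = (276·1235)/(1693·265) = 340860/448645 = 0.75975
Risk in exposed = 276/1969 = 0.14017; risk in unexposed = 265/1500 = 0.17667; RR = 0.79343
OR/RR = 0.75975 / 0.79343 = 0.95756
The outcome is not rare, so the OR lies further from 1 than the RR.

0.96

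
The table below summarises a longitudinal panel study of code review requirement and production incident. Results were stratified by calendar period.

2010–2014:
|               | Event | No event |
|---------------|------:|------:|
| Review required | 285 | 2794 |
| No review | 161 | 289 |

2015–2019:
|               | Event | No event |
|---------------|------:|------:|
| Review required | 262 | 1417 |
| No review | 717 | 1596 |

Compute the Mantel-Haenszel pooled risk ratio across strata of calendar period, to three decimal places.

0.426

RR_MH = Σ(aᵢ·n₀ᵢ/nᵢ) / Σ(cᵢ·n₁ᵢ/nᵢ), with n₁ᵢ = aᵢ+bᵢ (exposed), n₀ᵢ = cᵢ+dᵢ (unexposed), nᵢ = n₁ᵢ+n₀ᵢ.
Stratum 1 (2010–2014): n₁ = 3079, n₀ = 450, n = 3529; a·n₀/n = 285·450/3529 = 36.3417; c·n₁/n = 161·3079/3529 = 140.4701
Stratum 2 (2015–2019): n₁ = 1679, n₀ = 2313, n = 3992; a·n₀/n = 262·2313/3992 = 151.8051; c·n₁/n = 717·1679/3992 = 301.5639
RR_MH = (36.3417 + 151.8051) / (140.4701 + 301.5639) = 188.1469 / 442.0340 = 0.42564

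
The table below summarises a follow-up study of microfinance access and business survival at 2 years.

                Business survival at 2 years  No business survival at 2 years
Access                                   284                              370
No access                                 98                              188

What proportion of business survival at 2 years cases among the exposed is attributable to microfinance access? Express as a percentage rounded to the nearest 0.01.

21.09

Cells: a = 284, b = 370, c = 98, d = 188.
Risk in exposed = 284/654 = 0.43425; risk in unexposed = 98/286 = 0.34266.
RR = 0.43425/0.34266 = 1.26730
AR% = (RR − 1)/RR × 100 = (1.26730 − 1)/1.26730 × 100 = 21.0923%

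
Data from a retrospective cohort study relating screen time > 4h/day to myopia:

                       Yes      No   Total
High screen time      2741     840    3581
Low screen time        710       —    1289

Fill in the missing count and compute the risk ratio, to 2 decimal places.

The missing cell is in the unexposed row: 1289 − 710 = 579.
So a = 2741, b = 840, c = 710, d = 579.
RR = [a/(a+b)] / [c/(c+d)] = (2741/3581) / (710/1289) = 0.76543/0.55081 = 1.38963

1.39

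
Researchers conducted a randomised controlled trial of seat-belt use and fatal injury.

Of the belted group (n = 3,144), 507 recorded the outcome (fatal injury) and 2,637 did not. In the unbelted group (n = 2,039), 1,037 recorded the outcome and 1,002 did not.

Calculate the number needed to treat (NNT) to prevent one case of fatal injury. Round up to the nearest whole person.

3

Risk in treated group = 507/3144 = 0.16126; risk in control = 1037/2039 = 0.50858.
Absolute risk reduction = 0.50858 − 0.16126 = 0.34732
NNT = 1 / ARR = 1 / 0.34732 = 2.879 → round up → 3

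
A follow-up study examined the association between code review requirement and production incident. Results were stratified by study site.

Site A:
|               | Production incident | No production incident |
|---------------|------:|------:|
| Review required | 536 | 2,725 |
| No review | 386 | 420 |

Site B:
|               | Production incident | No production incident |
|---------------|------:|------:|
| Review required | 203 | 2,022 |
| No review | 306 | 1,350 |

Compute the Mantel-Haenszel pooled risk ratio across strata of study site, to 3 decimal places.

RR_MH = Σ(aᵢ·n₀ᵢ/nᵢ) / Σ(cᵢ·n₁ᵢ/nᵢ), with n₁ᵢ = aᵢ+bᵢ (exposed), n₀ᵢ = cᵢ+dᵢ (unexposed), nᵢ = n₁ᵢ+n₀ᵢ.
Stratum 1 (Site A): n₁ = 3261, n₀ = 806, n = 4067; a·n₀/n = 536·806/4067 = 106.2247; c·n₁/n = 386·3261/4067 = 309.5023
Stratum 2 (Site B): n₁ = 2225, n₀ = 1656, n = 3881; a·n₀/n = 203·1656/3881 = 86.6189; c·n₁/n = 306·2225/3881 = 175.4316
RR_MH = (106.2247 + 86.6189) / (309.5023 + 175.4316) = 192.8436 / 484.9339 = 0.39767

0.398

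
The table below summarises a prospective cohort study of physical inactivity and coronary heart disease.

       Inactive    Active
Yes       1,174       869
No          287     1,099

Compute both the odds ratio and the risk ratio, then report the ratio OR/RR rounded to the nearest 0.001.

2.843

Reading the table with exposure as columns: a = 1174 (Inactive, case), b = 287 (Inactive, non-case), c = 869 (Active, case), d = 1099.
OR = (1174·1099)/(287·869) = 1290226/249403 = 5.17326
Risk in exposed = 1174/1461 = 0.80356; risk in unexposed = 869/1968 = 0.44157; RR = 1.81980
OR/RR = 5.17326 / 1.81980 = 2.84276
The outcome is not rare, so the OR lies further from 1 than the RR.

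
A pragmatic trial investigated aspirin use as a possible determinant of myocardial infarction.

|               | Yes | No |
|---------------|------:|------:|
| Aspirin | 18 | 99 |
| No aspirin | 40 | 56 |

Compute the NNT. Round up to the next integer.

Risk in treated group = 18/117 = 0.15385; risk in control = 40/96 = 0.41667.
Absolute risk reduction = 0.41667 − 0.15385 = 0.26282
NNT = 1 / ARR = 1 / 0.26282 = 3.805 → round up → 4

4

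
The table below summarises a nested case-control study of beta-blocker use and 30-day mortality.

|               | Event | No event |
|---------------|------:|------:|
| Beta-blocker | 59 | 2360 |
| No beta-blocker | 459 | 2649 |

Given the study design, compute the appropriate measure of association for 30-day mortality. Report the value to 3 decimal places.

0.144

Cells: a = 59, b = 2360, c = 459, d = 2649.
This is a nested case-control study: participants were sampled on outcome status, so risks in the source population cannot be estimated directly — relative risk is not valid here. The odds ratio is the appropriate measure.
OR = (a·d)/(b·c) = (59 × 2649) / (2360 × 459) = 156291 / 1083240 = 0.14428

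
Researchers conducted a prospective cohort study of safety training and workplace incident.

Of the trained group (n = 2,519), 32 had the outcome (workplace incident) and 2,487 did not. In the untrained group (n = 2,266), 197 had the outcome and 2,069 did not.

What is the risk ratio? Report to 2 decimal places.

0.15

From the description: a = 32, b = 2487, c = 197, d = 2069.
Risk in exposed = 32/2519 = 0.01270; risk in unexposed = 197/2266 = 0.08694.
RR = 0.01270 / 0.08694 = 0.14612
The risk is 85% lower among the exposed than among the unexposed.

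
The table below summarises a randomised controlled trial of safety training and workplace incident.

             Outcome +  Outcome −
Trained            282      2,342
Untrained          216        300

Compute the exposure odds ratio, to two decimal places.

Cells: a = 282, b = 2342, c = 216, d = 300.
OR = (a·d)/(b·c) = (282 × 300) / (2342 × 216) = 84600 / 505872 = 0.16724
Exposure is associated with lower odds of workplace incident (OR = 0.17 < 1).

0.17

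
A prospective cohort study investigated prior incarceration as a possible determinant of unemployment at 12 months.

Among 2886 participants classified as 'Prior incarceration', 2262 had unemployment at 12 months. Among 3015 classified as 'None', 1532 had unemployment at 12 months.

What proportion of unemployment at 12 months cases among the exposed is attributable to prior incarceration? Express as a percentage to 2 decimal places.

From the description: a = 2262, b = 624, c = 1532, d = 1483.
Risk in exposed = 2262/2886 = 0.78378; risk in unexposed = 1532/3015 = 0.50813.
RR = 0.78378/0.50813 = 1.54250
AR% = (RR − 1)/RR × 100 = (1.54250 − 1)/1.54250 × 100 = 35.1701%

35.17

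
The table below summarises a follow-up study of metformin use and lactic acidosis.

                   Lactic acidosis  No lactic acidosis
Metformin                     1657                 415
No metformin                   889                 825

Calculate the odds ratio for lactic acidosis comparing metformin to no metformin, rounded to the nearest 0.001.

3.705

Cells: a = 1657, b = 415, c = 889, d = 825.
OR = (a·d)/(b·c) = (1657 × 825) / (415 × 889) = 1367025 / 368935 = 3.70533
The odds of lactic acidosis are about 3.71 times as high in the metformin group.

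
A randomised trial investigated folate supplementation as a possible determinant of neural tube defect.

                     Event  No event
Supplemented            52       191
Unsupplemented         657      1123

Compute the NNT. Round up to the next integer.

7

Risk in treated group = 52/243 = 0.21399; risk in control = 657/1780 = 0.36910.
Absolute risk reduction = 0.36910 − 0.21399 = 0.15511
NNT = 1 / ARR = 1 / 0.15511 = 6.447 → round up → 7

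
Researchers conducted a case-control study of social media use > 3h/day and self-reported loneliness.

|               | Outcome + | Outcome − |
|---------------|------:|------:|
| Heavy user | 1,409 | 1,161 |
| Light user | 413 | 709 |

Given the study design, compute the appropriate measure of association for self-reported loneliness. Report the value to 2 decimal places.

2.08

Cells: a = 1409, b = 1161, c = 413, d = 709.
This is a case-control study: participants were sampled on outcome status, so risks in the source population cannot be estimated directly — relative risk is not valid here. The odds ratio is the appropriate measure.
OR = (a·d)/(b·c) = (1409 × 709) / (1161 × 413) = 998981 / 479493 = 2.08341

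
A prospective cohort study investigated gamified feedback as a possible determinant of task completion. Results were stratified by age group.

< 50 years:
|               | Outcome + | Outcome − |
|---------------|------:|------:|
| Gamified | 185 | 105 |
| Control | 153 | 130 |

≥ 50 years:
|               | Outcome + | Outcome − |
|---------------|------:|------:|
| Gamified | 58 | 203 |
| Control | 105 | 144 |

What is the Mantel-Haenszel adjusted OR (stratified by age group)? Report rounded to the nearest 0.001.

OR_MH = Σ(aᵢdᵢ/nᵢ) / Σ(bᵢcᵢ/nᵢ), where nᵢ is the stratum total.
Stratum 1 (< 50 years): n = 573; a·d/n = 185·130/573 = 41.9721; b·c/n = 105·153/573 = 28.0366
Stratum 2 (≥ 50 years): n = 510; a·d/n = 58·144/510 = 16.3765; b·c/n = 203·105/510 = 41.7941
OR_MH = (41.9721 + 16.3765) / (28.0366 + 41.7941) = 58.3485 / 69.8308 = 0.83557

0.836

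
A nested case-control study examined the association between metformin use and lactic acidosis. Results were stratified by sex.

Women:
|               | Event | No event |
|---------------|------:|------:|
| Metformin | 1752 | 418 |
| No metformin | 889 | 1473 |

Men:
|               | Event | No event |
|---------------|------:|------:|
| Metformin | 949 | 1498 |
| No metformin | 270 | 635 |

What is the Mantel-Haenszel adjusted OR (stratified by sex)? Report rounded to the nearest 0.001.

3.697

OR_MH = Σ(aᵢdᵢ/nᵢ) / Σ(bᵢcᵢ/nᵢ), where nᵢ is the stratum total.
Stratum 1 (Women): n = 4532; a·d/n = 1752·1473/4532 = 569.4387; b·c/n = 418·889/4532 = 81.9951
Stratum 2 (Men): n = 3352; a·d/n = 949·635/3352 = 179.7777; b·c/n = 1498·270/3352 = 120.6623
OR_MH = (569.4387 + 179.7777) / (81.9951 + 120.6623) = 749.2164 / 202.6574 = 3.69696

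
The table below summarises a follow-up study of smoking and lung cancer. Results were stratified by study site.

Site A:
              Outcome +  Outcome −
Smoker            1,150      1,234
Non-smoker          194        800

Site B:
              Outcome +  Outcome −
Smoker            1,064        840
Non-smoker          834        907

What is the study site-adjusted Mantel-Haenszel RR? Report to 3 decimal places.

RR_MH = Σ(aᵢ·n₀ᵢ/nᵢ) / Σ(cᵢ·n₁ᵢ/nᵢ), with n₁ᵢ = aᵢ+bᵢ (exposed), n₀ᵢ = cᵢ+dᵢ (unexposed), nᵢ = n₁ᵢ+n₀ᵢ.
Stratum 1 (Site A): n₁ = 2384, n₀ = 994, n = 3378; a·n₀/n = 1150·994/3378 = 338.3955; c·n₁/n = 194·2384/3378 = 136.9142
Stratum 2 (Site B): n₁ = 1904, n₀ = 1741, n = 3645; a·n₀/n = 1064·1741/3645 = 508.2096; c·n₁/n = 834·1904/3645 = 435.6477
RR_MH = (338.3955 + 508.2096) / (136.9142 + 435.6477) = 846.6051 / 572.5619 = 1.47863

1.479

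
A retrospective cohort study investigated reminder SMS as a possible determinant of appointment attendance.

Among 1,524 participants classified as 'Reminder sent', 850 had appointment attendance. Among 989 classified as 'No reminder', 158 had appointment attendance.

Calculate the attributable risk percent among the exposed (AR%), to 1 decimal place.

From the description: a = 850, b = 674, c = 158, d = 831.
Risk in exposed = 850/1524 = 0.55774; risk in unexposed = 158/989 = 0.15976.
RR = 0.55774/0.15976 = 3.49119
AR% = (RR − 1)/RR × 100 = (3.49119 − 1)/3.49119 × 100 = 71.3565%

71.4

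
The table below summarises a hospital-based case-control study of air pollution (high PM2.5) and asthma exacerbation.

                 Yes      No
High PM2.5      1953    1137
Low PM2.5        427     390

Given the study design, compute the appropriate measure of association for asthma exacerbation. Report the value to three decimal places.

1.569

Cells: a = 1953, b = 1137, c = 427, d = 390.
This is a hospital-based case-control study: participants were sampled on outcome status, so risks in the source population cannot be estimated directly — relative risk is not valid here. The odds ratio is the appropriate measure.
OR = (a·d)/(b·c) = (1953 × 390) / (1137 × 427) = 761670 / 485499 = 1.56884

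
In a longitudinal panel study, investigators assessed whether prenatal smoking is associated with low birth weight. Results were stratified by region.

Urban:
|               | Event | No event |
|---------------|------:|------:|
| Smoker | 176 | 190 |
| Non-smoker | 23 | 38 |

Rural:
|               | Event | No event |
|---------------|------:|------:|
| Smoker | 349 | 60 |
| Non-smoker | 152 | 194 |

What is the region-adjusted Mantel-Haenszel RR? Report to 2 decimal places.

RR_MH = Σ(aᵢ·n₀ᵢ/nᵢ) / Σ(cᵢ·n₁ᵢ/nᵢ), with n₁ᵢ = aᵢ+bᵢ (exposed), n₀ᵢ = cᵢ+dᵢ (unexposed), nᵢ = n₁ᵢ+n₀ᵢ.
Stratum 1 (Urban): n₁ = 366, n₀ = 61, n = 427; a·n₀/n = 176·61/427 = 25.1429; c·n₁/n = 23·366/427 = 19.7143
Stratum 2 (Rural): n₁ = 409, n₀ = 346, n = 755; a·n₀/n = 349·346/755 = 159.9391; c·n₁/n = 152·409/755 = 82.3417
RR_MH = (25.1429 + 159.9391) / (19.7143 + 82.3417) = 185.0819 / 102.0560 = 1.81353

1.81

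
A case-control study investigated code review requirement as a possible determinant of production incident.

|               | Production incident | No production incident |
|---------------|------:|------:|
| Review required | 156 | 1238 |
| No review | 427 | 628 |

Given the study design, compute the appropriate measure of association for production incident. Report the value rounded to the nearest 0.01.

Cells: a = 156, b = 1238, c = 427, d = 628.
This is a case-control study: participants were sampled on outcome status, so risks in the source population cannot be estimated directly — relative risk is not valid here. The odds ratio is the appropriate measure.
OR = (a·d)/(b·c) = (156 × 628) / (1238 × 427) = 97968 / 528626 = 0.18533

0.19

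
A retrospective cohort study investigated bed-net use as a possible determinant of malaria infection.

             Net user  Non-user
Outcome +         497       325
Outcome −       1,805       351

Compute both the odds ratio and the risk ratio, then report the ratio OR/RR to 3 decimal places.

0.662

Reading the table with exposure as columns: a = 497 (Net user, case), b = 1805 (Net user, non-case), c = 325 (Non-user, case), d = 351.
OR = (497·351)/(1805·325) = 174447/586625 = 0.29737
Risk in exposed = 497/2302 = 0.21590; risk in unexposed = 325/676 = 0.48077; RR = 0.44907
OR/RR = 0.29737 / 0.44907 = 0.66220
The outcome is not rare, so the OR lies further from 1 than the RR.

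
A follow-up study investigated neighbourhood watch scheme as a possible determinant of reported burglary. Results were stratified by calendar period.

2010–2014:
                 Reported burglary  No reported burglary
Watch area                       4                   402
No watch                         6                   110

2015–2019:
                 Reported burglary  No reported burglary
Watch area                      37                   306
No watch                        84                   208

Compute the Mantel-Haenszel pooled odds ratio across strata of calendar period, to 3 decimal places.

0.287

OR_MH = Σ(aᵢdᵢ/nᵢ) / Σ(bᵢcᵢ/nᵢ), where nᵢ is the stratum total.
Stratum 1 (2010–2014): n = 522; a·d/n = 4·110/522 = 0.8429; b·c/n = 402·6/522 = 4.6207
Stratum 2 (2015–2019): n = 635; a·d/n = 37·208/635 = 12.1197; b·c/n = 306·84/635 = 40.4787
OR_MH = (0.8429 + 12.1197) / (4.6207 + 40.4787) = 12.9626 / 45.0994 = 0.28742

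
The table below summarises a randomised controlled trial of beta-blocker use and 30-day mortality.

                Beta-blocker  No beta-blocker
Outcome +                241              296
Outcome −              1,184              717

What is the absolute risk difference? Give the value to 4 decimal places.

Reading the table with exposure as columns: a = 241 (Beta-blocker, case), b = 1184 (Beta-blocker, non-case), c = 296 (No beta-blocker, case), d = 717.
Risk in exposed = 241/1425 = 0.169123; risk in unexposed = 296/1013 = 0.292201.
Risk difference = 0.169123 − 0.292201 = -0.123079

-0.1231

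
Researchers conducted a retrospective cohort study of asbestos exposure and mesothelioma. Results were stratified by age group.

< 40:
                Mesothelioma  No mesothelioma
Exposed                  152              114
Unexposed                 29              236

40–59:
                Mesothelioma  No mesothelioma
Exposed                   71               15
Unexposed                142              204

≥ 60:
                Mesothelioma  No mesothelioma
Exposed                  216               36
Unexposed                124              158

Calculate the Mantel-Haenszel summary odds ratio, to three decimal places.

8.454

OR_MH = Σ(aᵢdᵢ/nᵢ) / Σ(bᵢcᵢ/nᵢ), where nᵢ is the stratum total.
Stratum 1 (< 40): n = 531; a·d/n = 152·236/531 = 67.5556; b·c/n = 114·29/531 = 6.2260
Stratum 2 (40–59): n = 432; a·d/n = 71·204/432 = 33.5278; b·c/n = 15·142/432 = 4.9306
Stratum 3 (≥ 60): n = 534; a·d/n = 216·158/534 = 63.9101; b·c/n = 36·124/534 = 8.3596
OR_MH = (67.5556 + 33.5278 + 63.9101) / (6.2260 + 4.9306 + 8.3596) = 164.9934 / 19.5161 = 8.45422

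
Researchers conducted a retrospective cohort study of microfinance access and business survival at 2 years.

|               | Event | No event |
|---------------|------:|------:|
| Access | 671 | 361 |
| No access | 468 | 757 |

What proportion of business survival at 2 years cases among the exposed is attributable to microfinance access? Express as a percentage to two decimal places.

41.24

Cells: a = 671, b = 361, c = 468, d = 757.
Risk in exposed = 671/1032 = 0.65019; risk in unexposed = 468/1225 = 0.38204.
RR = 0.65019/0.38204 = 1.70190
AR% = (RR − 1)/RR × 100 = (1.70190 − 1)/1.70190 × 100 = 41.2420%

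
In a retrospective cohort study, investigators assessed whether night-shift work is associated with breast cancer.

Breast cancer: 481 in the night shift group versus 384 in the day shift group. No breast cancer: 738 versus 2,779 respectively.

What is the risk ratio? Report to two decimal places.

3.25

From the description: a = 481, b = 738, c = 384, d = 2779.
Risk in exposed = 481/1219 = 0.39459; risk in unexposed = 384/3163 = 0.12140.
RR = 0.39459 / 0.12140 = 3.25019
The risk among the exposed is 3.25 times that among the unexposed.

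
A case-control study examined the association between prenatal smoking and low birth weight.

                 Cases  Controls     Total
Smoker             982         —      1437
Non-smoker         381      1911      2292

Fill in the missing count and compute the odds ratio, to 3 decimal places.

10.825

The missing cell is in the exposed row: 1437 − 982 = 455.
So a = 982, b = 455, c = 381, d = 1911.
OR = (a·d)/(b·c) = (982 × 1911) / (455 × 381) = 1876602 / 173355 = 10.82520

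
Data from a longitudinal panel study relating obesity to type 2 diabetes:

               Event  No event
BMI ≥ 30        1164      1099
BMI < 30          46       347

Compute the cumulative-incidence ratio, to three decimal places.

4.394

Cells: a = 1164, b = 1099, c = 46, d = 347.
Risk in exposed = 1164/2263 = 0.51436; risk in unexposed = 46/393 = 0.11705.
RR = 0.51436 / 0.11705 = 4.39444
The risk among the exposed is 4.39 times that among the unexposed.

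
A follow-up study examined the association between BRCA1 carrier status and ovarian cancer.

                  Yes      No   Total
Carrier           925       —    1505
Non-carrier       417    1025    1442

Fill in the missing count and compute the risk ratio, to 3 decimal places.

2.125

The missing cell is in the exposed row: 1505 − 925 = 580.
So a = 925, b = 580, c = 417, d = 1025.
RR = [a/(a+b)] / [c/(c+d)] = (925/1505) / (417/1442) = 0.61462/0.28918 = 2.12537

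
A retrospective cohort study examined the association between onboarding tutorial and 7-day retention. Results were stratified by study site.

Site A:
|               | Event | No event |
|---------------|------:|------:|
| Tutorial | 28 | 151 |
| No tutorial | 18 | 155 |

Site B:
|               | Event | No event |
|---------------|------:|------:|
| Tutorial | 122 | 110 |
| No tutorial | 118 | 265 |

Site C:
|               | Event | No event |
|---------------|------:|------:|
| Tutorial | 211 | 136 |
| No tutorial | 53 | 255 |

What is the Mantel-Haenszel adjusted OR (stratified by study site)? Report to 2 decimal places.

3.69

OR_MH = Σ(aᵢdᵢ/nᵢ) / Σ(bᵢcᵢ/nᵢ), where nᵢ is the stratum total.
Stratum 1 (Site A): n = 352; a·d/n = 28·155/352 = 12.3295; b·c/n = 151·18/352 = 7.7216
Stratum 2 (Site B): n = 615; a·d/n = 122·265/615 = 52.5691; b·c/n = 110·118/615 = 21.1057
Stratum 3 (Site C): n = 655; a·d/n = 211·255/655 = 82.1450; b·c/n = 136·53/655 = 11.0046
OR_MH = (12.3295 + 52.5691 + 82.1450) / (7.7216 + 21.1057 + 11.0046) = 147.0437 / 39.8319 = 3.69161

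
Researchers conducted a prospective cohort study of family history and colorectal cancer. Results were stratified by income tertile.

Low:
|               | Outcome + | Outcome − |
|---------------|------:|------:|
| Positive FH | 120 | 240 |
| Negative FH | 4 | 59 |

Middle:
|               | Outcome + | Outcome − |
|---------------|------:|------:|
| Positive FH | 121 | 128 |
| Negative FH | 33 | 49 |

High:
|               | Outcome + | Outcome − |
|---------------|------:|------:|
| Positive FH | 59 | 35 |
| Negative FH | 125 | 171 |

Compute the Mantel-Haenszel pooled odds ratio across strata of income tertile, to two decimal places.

OR_MH = Σ(aᵢdᵢ/nᵢ) / Σ(bᵢcᵢ/nᵢ), where nᵢ is the stratum total.
Stratum 1 (Low): n = 423; a·d/n = 120·59/423 = 16.7376; b·c/n = 240·4/423 = 2.2695
Stratum 2 (Middle): n = 331; a·d/n = 121·49/331 = 17.9124; b·c/n = 128·33/331 = 12.7613
Stratum 3 (High): n = 390; a·d/n = 59·171/390 = 25.8692; b·c/n = 35·125/390 = 11.2179
OR_MH = (16.7376 + 17.9124 + 25.8692) / (2.2695 + 12.7613 + 11.2179) = 60.5192 / 26.2488 = 2.30560

2.31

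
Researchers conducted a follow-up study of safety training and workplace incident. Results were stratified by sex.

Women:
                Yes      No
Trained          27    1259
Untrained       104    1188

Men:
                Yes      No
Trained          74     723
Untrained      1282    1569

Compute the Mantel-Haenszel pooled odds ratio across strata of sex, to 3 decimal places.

OR_MH = Σ(aᵢdᵢ/nᵢ) / Σ(bᵢcᵢ/nᵢ), where nᵢ is the stratum total.
Stratum 1 (Women): n = 2578; a·d/n = 27·1188/2578 = 12.4422; b·c/n = 1259·104/2578 = 50.7898
Stratum 2 (Men): n = 3648; a·d/n = 74·1569/3648 = 31.8273; b·c/n = 723·1282/3648 = 254.0806
OR_MH = (12.4422 + 31.8273) / (50.7898 + 254.0806) = 44.2695 / 304.8704 = 0.14521

0.145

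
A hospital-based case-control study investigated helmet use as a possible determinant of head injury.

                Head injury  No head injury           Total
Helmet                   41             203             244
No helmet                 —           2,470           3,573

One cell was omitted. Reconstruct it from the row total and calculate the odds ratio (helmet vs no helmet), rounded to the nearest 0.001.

0.452

The missing cell is in the unexposed row: 3573 − 2470 = 1103.
So a = 41, b = 203, c = 1103, d = 2470.
OR = (a·d)/(b·c) = (41 × 2470) / (203 × 1103) = 101270 / 223909 = 0.45228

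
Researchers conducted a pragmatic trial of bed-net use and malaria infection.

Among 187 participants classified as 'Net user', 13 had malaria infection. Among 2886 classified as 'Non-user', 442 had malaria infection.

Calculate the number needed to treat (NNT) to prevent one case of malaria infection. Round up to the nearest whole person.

Risk in treated group = 13/187 = 0.06952; risk in control = 442/2886 = 0.15315.
Absolute risk reduction = 0.15315 − 0.06952 = 0.08363
NNT = 1 / ARR = 1 / 0.08363 = 11.957 → round up → 12

12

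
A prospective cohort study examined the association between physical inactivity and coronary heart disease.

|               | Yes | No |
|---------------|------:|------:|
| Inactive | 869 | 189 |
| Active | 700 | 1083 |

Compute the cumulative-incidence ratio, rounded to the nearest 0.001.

Cells: a = 869, b = 189, c = 700, d = 1083.
Risk in exposed = 869/1058 = 0.82136; risk in unexposed = 700/1783 = 0.39260.
RR = 0.82136 / 0.39260 = 2.09212
The risk among the exposed is 2.09 times that among the unexposed.

2.092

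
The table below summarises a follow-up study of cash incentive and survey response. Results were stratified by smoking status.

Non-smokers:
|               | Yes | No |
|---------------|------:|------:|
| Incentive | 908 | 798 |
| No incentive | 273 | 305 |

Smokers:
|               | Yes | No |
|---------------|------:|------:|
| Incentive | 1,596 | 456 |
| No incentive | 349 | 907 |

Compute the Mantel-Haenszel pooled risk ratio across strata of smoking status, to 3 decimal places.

1.988

RR_MH = Σ(aᵢ·n₀ᵢ/nᵢ) / Σ(cᵢ·n₁ᵢ/nᵢ), with n₁ᵢ = aᵢ+bᵢ (exposed), n₀ᵢ = cᵢ+dᵢ (unexposed), nᵢ = n₁ᵢ+n₀ᵢ.
Stratum 1 (Non-smokers): n₁ = 1706, n₀ = 578, n = 2284; a·n₀/n = 908·578/2284 = 229.7828; c·n₁/n = 273·1706/2284 = 203.9133
Stratum 2 (Smokers): n₁ = 2052, n₀ = 1256, n = 3308; a·n₀/n = 1596·1256/3308 = 605.9782; c·n₁/n = 349·2052/3308 = 216.4897
RR_MH = (229.7828 + 605.9782) / (203.9133 + 216.4897) = 835.7611 / 420.4030 = 1.98800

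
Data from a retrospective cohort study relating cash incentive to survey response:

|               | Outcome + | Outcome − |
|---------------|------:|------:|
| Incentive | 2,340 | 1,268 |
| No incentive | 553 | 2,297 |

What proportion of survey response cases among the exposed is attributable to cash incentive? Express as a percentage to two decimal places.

70.08

Cells: a = 2340, b = 1268, c = 553, d = 2297.
Risk in exposed = 2340/3608 = 0.64856; risk in unexposed = 553/2850 = 0.19404.
RR = 0.64856/0.19404 = 3.34248
AR% = (RR − 1)/RR × 100 = (3.34248 − 1)/3.34248 × 100 = 70.0821%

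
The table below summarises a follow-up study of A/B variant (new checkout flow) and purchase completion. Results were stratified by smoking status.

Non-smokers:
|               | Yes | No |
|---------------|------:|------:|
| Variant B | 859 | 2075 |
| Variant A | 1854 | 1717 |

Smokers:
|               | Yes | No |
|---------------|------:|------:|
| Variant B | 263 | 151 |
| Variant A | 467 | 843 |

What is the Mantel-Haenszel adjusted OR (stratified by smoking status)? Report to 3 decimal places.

OR_MH = Σ(aᵢdᵢ/nᵢ) / Σ(bᵢcᵢ/nᵢ), where nᵢ is the stratum total.
Stratum 1 (Non-smokers): n = 6505; a·d/n = 859·1717/6505 = 226.7337; b·c/n = 2075·1854/6505 = 591.3989
Stratum 2 (Smokers): n = 1724; a·d/n = 263·843/1724 = 128.6015; b·c/n = 151·467/1724 = 40.9031
OR_MH = (226.7337 + 128.6015) / (591.3989 + 40.9031) = 355.3353 / 632.3021 = 0.56197

0.562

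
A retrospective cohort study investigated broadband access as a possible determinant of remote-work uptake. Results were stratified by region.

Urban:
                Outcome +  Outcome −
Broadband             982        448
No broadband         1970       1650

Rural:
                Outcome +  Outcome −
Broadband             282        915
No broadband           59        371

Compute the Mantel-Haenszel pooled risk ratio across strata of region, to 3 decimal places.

RR_MH = Σ(aᵢ·n₀ᵢ/nᵢ) / Σ(cᵢ·n₁ᵢ/nᵢ), with n₁ᵢ = aᵢ+bᵢ (exposed), n₀ᵢ = cᵢ+dᵢ (unexposed), nᵢ = n₁ᵢ+n₀ᵢ.
Stratum 1 (Urban): n₁ = 1430, n₀ = 3620, n = 5050; a·n₀/n = 982·3620/5050 = 703.9287; c·n₁/n = 1970·1430/5050 = 557.8416
Stratum 2 (Rural): n₁ = 1197, n₀ = 430, n = 1627; a·n₀/n = 282·430/1627 = 74.5298; c·n₁/n = 59·1197/1627 = 43.4069
RR_MH = (703.9287 + 74.5298) / (557.8416 + 43.4069) = 778.4585 / 601.2485 = 1.29474

1.295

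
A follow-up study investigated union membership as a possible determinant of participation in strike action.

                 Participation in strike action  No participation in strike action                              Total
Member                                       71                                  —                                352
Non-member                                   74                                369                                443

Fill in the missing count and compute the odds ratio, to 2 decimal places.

1.26

The missing cell is in the exposed row: 352 − 71 = 281.
So a = 71, b = 281, c = 74, d = 369.
OR = (a·d)/(b·c) = (71 × 369) / (281 × 74) = 26199 / 20794 = 1.25993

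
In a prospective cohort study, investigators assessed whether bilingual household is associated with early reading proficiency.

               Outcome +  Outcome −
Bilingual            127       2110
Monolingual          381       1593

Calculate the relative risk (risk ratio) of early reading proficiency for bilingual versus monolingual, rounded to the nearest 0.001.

0.294

Cells: a = 127, b = 2110, c = 381, d = 1593.
Risk in exposed = 127/2237 = 0.05677; risk in unexposed = 381/1974 = 0.19301.
RR = 0.05677 / 0.19301 = 0.29414
The risk is 71% lower among the exposed than among the unexposed.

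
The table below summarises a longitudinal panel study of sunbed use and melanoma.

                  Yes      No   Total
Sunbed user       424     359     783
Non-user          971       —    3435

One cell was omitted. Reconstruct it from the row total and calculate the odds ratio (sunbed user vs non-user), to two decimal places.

3.00

The missing cell is in the unexposed row: 3435 − 971 = 2464.
So a = 424, b = 359, c = 971, d = 2464.
OR = (a·d)/(b·c) = (424 × 2464) / (359 × 971) = 1044736 / 348589 = 2.99704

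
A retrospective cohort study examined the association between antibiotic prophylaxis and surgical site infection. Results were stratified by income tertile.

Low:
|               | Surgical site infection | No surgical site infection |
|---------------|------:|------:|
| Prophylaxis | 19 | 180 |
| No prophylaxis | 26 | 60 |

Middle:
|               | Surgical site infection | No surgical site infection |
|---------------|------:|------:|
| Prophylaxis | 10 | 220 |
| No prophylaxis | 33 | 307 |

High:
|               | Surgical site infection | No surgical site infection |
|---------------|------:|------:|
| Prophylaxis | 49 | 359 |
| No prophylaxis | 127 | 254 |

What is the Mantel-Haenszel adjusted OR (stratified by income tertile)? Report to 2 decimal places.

0.29

OR_MH = Σ(aᵢdᵢ/nᵢ) / Σ(bᵢcᵢ/nᵢ), where nᵢ is the stratum total.
Stratum 1 (Low): n = 285; a·d/n = 19·60/285 = 4.0000; b·c/n = 180·26/285 = 16.4211
Stratum 2 (Middle): n = 570; a·d/n = 10·307/570 = 5.3860; b·c/n = 220·33/570 = 12.7368
Stratum 3 (High): n = 789; a·d/n = 49·254/789 = 15.7744; b·c/n = 359·127/789 = 57.7858
OR_MH = (4.0000 + 5.3860 + 15.7744) / (16.4211 + 12.7368 + 57.7858) = 25.1604 / 86.9437 = 0.28939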